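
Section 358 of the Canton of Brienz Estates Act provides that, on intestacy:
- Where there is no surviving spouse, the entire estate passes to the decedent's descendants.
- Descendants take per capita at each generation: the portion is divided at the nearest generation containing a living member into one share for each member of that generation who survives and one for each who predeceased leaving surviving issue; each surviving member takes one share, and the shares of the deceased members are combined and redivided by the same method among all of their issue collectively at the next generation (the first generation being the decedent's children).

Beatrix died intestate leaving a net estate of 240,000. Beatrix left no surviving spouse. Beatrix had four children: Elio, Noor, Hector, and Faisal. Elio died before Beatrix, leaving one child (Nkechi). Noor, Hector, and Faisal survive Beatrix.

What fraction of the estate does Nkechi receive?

Nkechi receives 1/4 of the estate.

The entire 240,000 passes to the descendants.
That amount (240,000) is divided at the children's generation into 4 shares of 60,000. Noor, Hector, and Faisal each take 60,000. The remaining share for the deceased Elio (60,000) is carried to the next generation.
That pool (60,000) passes entirely to Nkechi, the sole taker at the grandchildren's generation.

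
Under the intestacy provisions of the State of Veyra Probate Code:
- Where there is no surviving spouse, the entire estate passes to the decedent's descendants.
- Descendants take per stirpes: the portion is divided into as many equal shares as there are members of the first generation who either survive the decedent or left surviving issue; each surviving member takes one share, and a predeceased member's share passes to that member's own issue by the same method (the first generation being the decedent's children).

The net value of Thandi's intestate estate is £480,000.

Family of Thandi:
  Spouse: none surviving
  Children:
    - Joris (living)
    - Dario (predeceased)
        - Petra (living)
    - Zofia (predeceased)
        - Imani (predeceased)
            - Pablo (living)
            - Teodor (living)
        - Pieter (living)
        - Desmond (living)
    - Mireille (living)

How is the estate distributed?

The entire £480,000 passes to the descendants.
That amount (£480,000) is divided into 4 shares of £120,000: Joris and Mireille each take £120,000; Dario's £120,000 share passes to Dario's issue; Zofia's £120,000 share passes to Zofia's issue.
Dario's share (£120,000) passes entirely to Petra.
Zofia's share (£120,000) is divided into 3 shares of £40,000: Pieter and Desmond each take £40,000; Imani's £40,000 share passes to Imani's issue.
Imani's share (£40,000) is divided into 2 shares of £20,000: Pablo and Teodor each take £20,000.

Joris: £120,000; Petra: £120,000; Pablo: £20,000; Teodor: £20,000; Pieter: £40,000; Desmond: £40,000; Mireille: £120,000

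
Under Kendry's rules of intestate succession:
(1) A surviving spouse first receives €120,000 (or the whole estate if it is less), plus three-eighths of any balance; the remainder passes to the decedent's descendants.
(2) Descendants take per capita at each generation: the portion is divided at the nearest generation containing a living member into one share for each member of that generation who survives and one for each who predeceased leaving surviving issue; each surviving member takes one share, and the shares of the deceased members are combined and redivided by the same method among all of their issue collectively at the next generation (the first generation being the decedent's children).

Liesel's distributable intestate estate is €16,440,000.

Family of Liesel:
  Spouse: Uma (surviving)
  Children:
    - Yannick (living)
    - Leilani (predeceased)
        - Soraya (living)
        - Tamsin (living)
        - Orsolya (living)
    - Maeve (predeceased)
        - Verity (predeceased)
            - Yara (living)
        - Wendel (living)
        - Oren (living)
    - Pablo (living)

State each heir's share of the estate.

Uma: €6,240,000; Yannick: €2,550,000; Soraya: €850,000; Tamsin: €850,000; Orsolya: €850,000; Yara: €850,000; Wendel: €850,000; Oren: €850,000; Pablo: €2,550,000

Uma first takes €120,000, leaving a balance of €16,320,000. Uma then takes three-eighths of the balance (€6,120,000), for a total of €6,240,000. The remaining €10,200,000 passes to the descendants.
The descendants' portion (€10,200,000) is divided at the children's generation into 4 shares of €2,550,000. Yannick and Pablo each take €2,550,000. The 2 shares of the deceased (Leilani and Maeve) are combined into a pool of €5,100,000.
That pool (€5,100,000) is divided at the grandchildren's generation into 6 shares of €850,000. Soraya, Tamsin, Orsolya, Wendel, and Oren each take €850,000. The remaining share for the deceased Verity (€850,000) is carried to the next generation.
That pool (€850,000) passes entirely to Yara, the sole taker at the great-grandchildren's generation.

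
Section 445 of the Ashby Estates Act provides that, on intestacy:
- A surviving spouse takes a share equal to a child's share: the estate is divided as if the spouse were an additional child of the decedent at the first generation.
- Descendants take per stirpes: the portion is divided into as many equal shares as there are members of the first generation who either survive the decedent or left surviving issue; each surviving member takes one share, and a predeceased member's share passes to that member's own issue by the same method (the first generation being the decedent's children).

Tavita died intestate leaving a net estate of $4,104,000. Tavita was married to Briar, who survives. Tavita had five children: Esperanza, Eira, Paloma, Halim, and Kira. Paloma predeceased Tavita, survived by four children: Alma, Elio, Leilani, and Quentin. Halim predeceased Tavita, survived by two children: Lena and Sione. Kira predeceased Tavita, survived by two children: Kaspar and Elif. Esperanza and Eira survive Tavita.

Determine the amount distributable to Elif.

The spouse counts as an additional share at the children's level, so there are 6 primary shares of $684,000. Briar takes one such share ($684,000).
The children's combined portion ($3,420,000) is divided into 5 shares of $684,000: Esperanza and Eira each take $684,000; Paloma's $684,000 share passes to Paloma's issue; Halim's $684,000 share passes to Halim's issue; Kira's $684,000 share passes to Kira's issue.
Paloma's share ($684,000) is divided into 4 shares of $171,000: Alma, Elio, Leilani, and Quentin each take $171,000.
Halim's share ($684,000) is divided into 2 shares of $342,000: Lena and Sione each take $342,000.
Kira's share ($684,000) is divided into 2 shares of $342,000: Kaspar and Elif each take $342,000.

Elif receives $342,000.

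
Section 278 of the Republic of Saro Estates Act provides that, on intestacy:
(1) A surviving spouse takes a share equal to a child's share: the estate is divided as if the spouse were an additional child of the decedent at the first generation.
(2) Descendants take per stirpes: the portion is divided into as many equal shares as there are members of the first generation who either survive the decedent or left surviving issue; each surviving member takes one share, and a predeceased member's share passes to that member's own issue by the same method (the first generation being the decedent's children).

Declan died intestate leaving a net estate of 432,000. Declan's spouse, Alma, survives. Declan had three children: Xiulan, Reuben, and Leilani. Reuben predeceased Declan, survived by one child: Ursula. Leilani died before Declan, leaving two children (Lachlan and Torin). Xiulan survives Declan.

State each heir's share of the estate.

Alma: 108,000; Xiulan: 108,000; Ursula: 108,000; Lachlan: 54,000; Torin: 54,000

The spouse counts as an additional share at the children's level, so there are 4 primary shares of 108,000. Alma takes one such share (108,000).
The children's combined portion (324,000) is divided into 3 shares of 108,000: Xiulan takes 108,000; Reuben's 108,000 share passes to Reuben's issue; Leilani's 108,000 share passes to Leilani's issue.
Reuben's share (108,000) passes entirely to Ursula.
Leilani's share (108,000) is divided into 2 shares of 54,000: Lachlan and Torin each take 54,000.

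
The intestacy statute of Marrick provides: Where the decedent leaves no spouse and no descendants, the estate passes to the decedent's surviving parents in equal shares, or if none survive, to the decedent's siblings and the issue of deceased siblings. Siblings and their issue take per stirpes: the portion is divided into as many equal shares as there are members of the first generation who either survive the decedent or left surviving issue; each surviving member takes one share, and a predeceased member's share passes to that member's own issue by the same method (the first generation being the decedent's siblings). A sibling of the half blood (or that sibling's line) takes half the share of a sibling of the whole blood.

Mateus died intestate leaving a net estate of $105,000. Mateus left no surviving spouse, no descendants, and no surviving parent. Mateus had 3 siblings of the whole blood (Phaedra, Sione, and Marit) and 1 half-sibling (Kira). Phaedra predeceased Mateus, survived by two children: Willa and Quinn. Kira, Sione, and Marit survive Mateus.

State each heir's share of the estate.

Kira: $15,000; Willa: $15,000; Quinn: $15,000; Sione: $30,000; Marit: $30,000

The entire $105,000 passes to the siblings and their issue.
Counting each half-blood sibling's line as half a unit, there are 7/2 units in $105,000, so one unit is $30,000. Whole-blood lines (Phaedra, Sione, and Marit) take $30,000 each; half-blood lines (Kira) take $15,000 each.
Phaedra's share ($30,000) is divided into 2 shares of $15,000: Willa and Quinn each take $15,000.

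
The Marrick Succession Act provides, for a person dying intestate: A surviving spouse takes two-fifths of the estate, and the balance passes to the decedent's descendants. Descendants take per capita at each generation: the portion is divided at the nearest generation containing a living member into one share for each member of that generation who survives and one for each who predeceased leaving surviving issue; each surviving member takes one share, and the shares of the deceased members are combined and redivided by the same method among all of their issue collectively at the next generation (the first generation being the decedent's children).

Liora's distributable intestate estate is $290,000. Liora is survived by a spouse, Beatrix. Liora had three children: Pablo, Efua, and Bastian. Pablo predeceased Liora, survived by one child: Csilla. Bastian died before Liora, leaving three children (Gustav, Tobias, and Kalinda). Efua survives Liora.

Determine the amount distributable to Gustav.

Beatrix takes two-fifths of $290,000 = $116,000. The remaining $174,000 passes to the descendants.
The descendants' portion ($174,000) is divided at the children's generation into 3 shares of $58,000. Efua takes $58,000. The 2 shares of the deceased (Pablo and Bastian) are combined into a pool of $116,000.
That pool ($116,000) is divided at the grandchildren's generation equally among Csilla, Gustav, Tobias, and Kalinda: $29,000 each.

Gustav receives $29,000.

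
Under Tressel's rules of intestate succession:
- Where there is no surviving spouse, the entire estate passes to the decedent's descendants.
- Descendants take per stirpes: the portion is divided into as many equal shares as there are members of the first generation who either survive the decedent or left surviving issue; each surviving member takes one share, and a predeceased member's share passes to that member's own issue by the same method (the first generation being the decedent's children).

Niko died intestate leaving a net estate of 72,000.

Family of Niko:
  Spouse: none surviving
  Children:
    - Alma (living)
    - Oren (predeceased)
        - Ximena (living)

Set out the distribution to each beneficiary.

Alma: 36,000; Ximena: 36,000

The entire 72,000 passes to the descendants.
That amount (72,000) is divided into 2 shares of 36,000: Alma takes 36,000; Oren's 36,000 share passes to Oren's issue.
Oren's share (36,000) passes entirely to Ximena.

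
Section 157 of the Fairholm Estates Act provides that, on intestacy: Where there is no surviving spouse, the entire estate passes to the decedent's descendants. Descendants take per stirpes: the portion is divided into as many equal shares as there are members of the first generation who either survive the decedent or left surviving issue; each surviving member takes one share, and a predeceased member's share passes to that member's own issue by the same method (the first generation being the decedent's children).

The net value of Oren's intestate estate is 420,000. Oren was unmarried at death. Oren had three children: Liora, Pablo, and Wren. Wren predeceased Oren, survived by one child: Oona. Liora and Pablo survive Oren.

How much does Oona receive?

Oona receives 140,000.

The entire 420,000 passes to the descendants.
That amount (420,000) is divided into 3 shares of 140,000: Liora and Pablo each take 140,000; Wren's 140,000 share passes to Wren's issue.
Wren's share (140,000) passes entirely to Oona.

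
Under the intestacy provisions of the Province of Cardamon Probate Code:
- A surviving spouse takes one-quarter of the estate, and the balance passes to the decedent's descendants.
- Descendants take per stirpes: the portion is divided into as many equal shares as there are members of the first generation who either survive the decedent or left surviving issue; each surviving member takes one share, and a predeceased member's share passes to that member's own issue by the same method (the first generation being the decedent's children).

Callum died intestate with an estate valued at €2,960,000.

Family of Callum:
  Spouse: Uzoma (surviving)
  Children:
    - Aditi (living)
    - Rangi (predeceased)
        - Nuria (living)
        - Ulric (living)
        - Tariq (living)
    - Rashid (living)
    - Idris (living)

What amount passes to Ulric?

Uzoma takes one-quarter of €2,960,000 = €740,000. The remaining €2,220,000 passes to the descendants.
The descendants' portion (€2,220,000) is divided into 4 shares of €555,000: Aditi, Rashid, and Idris each take €555,000; Rangi's €555,000 share passes to Rangi's issue.
Rangi's share (€555,000) is divided into 3 shares of €185,000: Nuria, Ulric, and Tariq each take €185,000.

Ulric receives €185,000.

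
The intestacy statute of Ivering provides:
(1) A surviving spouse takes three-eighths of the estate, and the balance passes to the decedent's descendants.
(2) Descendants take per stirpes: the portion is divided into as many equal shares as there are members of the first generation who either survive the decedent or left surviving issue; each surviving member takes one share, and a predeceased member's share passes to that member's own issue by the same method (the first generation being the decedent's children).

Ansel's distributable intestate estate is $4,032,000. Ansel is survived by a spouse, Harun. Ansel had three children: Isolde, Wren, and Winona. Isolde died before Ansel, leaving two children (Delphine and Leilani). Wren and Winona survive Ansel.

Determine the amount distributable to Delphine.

Delphine receives $420,000.

Harun takes three-eighths of $4,032,000 = $1,512,000. The remaining $2,520,000 passes to the descendants.
The descendants' portion ($2,520,000) is divided into 3 shares of $840,000: Wren and Winona each take $840,000; Isolde's $840,000 share passes to Isolde's issue.
Isolde's share ($840,000) is divided into 2 shares of $420,000: Delphine and Leilani each take $420,000.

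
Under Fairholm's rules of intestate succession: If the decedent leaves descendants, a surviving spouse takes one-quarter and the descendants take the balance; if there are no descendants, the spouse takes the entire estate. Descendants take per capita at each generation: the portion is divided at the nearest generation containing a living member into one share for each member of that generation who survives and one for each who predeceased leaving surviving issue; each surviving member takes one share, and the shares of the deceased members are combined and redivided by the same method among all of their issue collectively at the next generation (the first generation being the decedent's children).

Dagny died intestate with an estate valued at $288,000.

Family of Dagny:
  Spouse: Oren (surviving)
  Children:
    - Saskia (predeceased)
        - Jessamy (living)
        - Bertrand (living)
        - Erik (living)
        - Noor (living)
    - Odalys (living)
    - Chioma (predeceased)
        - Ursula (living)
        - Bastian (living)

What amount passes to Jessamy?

Jessamy receives $24,000.

Oren takes one-quarter of $288,000 = $72,000. The remaining $216,000 passes to the descendants.
The descendants' portion ($216,000) is divided at the children's generation into 3 shares of $72,000. Odalys takes $72,000. The 2 shares of the deceased (Saskia and Chioma) are combined into a pool of $144,000.
That pool ($144,000) is divided at the grandchildren's generation equally among Jessamy, Bertrand, Erik, Noor, Ursula, and Bastian: $24,000 each.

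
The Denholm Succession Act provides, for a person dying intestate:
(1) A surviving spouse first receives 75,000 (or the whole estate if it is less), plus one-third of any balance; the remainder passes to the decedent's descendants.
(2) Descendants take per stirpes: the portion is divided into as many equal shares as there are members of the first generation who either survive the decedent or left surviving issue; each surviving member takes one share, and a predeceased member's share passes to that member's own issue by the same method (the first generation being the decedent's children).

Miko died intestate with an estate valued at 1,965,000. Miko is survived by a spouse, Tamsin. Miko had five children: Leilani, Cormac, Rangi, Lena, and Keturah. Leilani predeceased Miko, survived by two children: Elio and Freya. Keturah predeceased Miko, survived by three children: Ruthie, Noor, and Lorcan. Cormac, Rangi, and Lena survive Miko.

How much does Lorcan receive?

Tamsin first takes 75,000, leaving a balance of 1,890,000. Tamsin then takes one-third of the balance (630,000), for a total of 705,000. The remaining 1,260,000 passes to the descendants.
The descendants' portion (1,260,000) is divided into 5 shares of 252,000: Cormac, Rangi, and Lena each take 252,000; Leilani's 252,000 share passes to Leilani's issue; Keturah's 252,000 share passes to Keturah's issue.
Leilani's share (252,000) is divided into 2 shares of 126,000: Elio and Freya each take 126,000.
Keturah's share (252,000) is divided into 3 shares of 84,000: Ruthie, Noor, and Lorcan each take 84,000.

Lorcan receives 84,000.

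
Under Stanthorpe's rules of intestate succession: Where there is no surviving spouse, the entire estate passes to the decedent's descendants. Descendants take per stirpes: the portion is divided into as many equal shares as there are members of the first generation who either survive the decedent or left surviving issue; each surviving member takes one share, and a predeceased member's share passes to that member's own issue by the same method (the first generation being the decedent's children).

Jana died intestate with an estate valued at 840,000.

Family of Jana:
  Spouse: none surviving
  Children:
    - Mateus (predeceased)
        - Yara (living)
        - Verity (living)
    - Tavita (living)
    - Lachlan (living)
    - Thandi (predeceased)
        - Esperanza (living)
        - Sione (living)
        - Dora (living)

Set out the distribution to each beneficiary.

Yara: 105,000; Verity: 105,000; Tavita: 210,000; Lachlan: 210,000; Esperanza: 70,000; Sione: 70,000; Dora: 70,000

The entire 840,000 passes to the descendants.
That amount (840,000) is divided into 4 shares of 210,000: Tavita and Lachlan each take 210,000; Mateus's 210,000 share passes to Mateus's issue; Thandi's 210,000 share passes to Thandi's issue.
Mateus's share (210,000) is divided into 2 shares of 105,000: Yara and Verity each take 105,000.
Thandi's share (210,000) is divided into 3 shares of 70,000: Esperanza, Sione, and Dora each take 70,000.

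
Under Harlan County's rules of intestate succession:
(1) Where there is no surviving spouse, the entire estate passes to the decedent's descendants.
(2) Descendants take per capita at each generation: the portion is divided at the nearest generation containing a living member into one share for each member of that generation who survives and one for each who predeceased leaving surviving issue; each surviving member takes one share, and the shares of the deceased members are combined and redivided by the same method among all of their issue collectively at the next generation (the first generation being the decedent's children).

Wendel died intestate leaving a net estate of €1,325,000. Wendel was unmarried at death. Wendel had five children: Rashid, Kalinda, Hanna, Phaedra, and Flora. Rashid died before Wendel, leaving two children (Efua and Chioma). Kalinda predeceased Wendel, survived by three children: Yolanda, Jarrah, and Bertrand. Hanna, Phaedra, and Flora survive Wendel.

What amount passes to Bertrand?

The entire €1,325,000 passes to the descendants.
That amount (€1,325,000) is divided at the children's generation into 5 shares of €265,000. Hanna, Phaedra, and Flora each take €265,000. The 2 shares of the deceased (Rashid and Kalinda) are combined into a pool of €530,000.
That pool (€530,000) is divided at the grandchildren's generation equally among Efua, Chioma, Yolanda, Jarrah, and Bertrand: €106,000 each.

Bertrand receives €106,000.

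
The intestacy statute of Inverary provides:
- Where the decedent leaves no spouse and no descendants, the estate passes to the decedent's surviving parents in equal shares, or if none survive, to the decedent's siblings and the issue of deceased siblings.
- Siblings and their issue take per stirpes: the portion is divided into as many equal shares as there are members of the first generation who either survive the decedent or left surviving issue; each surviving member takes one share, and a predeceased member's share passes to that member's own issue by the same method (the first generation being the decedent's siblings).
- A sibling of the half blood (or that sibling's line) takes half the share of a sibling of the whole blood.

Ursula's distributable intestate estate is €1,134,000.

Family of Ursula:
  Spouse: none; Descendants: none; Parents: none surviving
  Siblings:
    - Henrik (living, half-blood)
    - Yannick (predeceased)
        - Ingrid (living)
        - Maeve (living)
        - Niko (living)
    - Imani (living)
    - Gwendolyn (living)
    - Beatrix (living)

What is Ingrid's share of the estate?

The entire €1,134,000 passes to the siblings and their issue.
Counting each half-blood sibling's line as half a unit, there are 9/2 units in €1,134,000, so one unit is €252,000. Whole-blood lines (Yannick, Imani, Gwendolyn, and Beatrix) take €252,000 each; half-blood lines (Henrik) take €126,000 each.
Yannick's share (€252,000) is divided into 3 shares of €84,000: Ingrid, Maeve, and Niko each take €84,000.

Ingrid receives €84,000.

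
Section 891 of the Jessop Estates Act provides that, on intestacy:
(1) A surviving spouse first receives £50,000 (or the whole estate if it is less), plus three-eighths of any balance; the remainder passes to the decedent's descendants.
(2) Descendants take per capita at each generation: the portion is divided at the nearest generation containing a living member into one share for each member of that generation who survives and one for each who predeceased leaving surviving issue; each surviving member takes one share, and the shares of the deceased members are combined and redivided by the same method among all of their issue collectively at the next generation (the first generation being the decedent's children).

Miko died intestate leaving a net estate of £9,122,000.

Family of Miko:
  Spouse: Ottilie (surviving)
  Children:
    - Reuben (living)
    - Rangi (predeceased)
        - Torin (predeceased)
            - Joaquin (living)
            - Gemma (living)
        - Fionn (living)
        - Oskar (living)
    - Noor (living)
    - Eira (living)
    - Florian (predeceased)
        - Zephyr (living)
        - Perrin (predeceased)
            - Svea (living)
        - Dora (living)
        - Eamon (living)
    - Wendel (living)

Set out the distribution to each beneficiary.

Ottilie first takes £50,000, leaving a balance of £9,072,000. Ottilie then takes three-eighths of the balance (£3,402,000), for a total of £3,452,000. The remaining £5,670,000 passes to the descendants.
The descendants' portion (£5,670,000) is divided at the children's generation into 6 shares of £945,000. Reuben, Noor, Eira, and Wendel each take £945,000. The 2 shares of the deceased (Rangi and Florian) are combined into a pool of £1,890,000.
That pool (£1,890,000) is divided at the grandchildren's generation into 7 shares of £270,000. Fionn, Oskar, Zephyr, Dora, and Eamon each take £270,000. The 2 shares of the deceased (Torin and Perrin) are combined into a pool of £540,000.
That pool (£540,000) is divided at the great-grandchildren's generation equally among Joaquin, Gemma, and Svea: £180,000 each.

Ottilie: £3,452,000; Reuben: £945,000; Joaquin: £180,000; Gemma: £180,000; Fionn: £270,000; Oskar: £270,000; Noor: £945,000; Eira: £945,000; Zephyr: £270,000; Svea: £180,000; Dora: £270,000; Eamon: £270,000; Wendel: £945,000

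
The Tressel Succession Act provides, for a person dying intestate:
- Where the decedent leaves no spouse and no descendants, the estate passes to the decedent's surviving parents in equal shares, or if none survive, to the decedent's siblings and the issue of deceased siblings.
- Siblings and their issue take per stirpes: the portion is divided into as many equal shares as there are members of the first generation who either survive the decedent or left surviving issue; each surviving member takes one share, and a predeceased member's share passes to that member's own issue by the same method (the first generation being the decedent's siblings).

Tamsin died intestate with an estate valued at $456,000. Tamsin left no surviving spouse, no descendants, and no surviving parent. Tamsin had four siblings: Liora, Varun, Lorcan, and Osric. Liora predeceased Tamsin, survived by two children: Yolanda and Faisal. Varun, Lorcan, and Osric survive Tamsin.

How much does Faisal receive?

Faisal receives $57,000.

The entire $456,000 passes to the siblings and their issue.
That amount ($456,000) is divided into 4 shares of $114,000: Varun, Lorcan, and Osric each take $114,000; Liora's $114,000 share passes to Liora's issue.
Liora's share ($114,000) is divided into 2 shares of $57,000: Yolanda and Faisal each take $57,000.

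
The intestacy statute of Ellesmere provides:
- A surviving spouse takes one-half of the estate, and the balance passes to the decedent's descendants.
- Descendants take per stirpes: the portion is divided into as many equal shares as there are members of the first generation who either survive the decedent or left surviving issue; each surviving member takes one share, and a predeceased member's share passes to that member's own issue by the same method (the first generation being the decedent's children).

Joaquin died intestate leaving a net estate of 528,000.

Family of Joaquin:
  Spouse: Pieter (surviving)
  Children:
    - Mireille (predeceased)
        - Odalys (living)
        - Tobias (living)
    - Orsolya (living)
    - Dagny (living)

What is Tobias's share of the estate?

Tobias receives 44,000.

Pieter takes one-half of 528,000 = 264,000. The remaining 264,000 passes to the descendants.
The descendants' portion (264,000) is divided into 3 shares of 88,000: Orsolya and Dagny each take 88,000; Mireille's 88,000 share passes to Mireille's issue.
Mireille's share (88,000) is divided into 2 shares of 44,000: Odalys and Tobias each take 44,000.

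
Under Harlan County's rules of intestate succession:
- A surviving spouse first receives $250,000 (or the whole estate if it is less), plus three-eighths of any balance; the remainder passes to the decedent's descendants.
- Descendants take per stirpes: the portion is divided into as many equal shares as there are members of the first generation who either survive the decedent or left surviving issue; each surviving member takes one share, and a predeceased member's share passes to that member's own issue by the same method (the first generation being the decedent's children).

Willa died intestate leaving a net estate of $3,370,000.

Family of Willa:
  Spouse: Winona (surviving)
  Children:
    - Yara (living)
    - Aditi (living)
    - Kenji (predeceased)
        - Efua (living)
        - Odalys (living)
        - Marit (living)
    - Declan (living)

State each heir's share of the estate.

Winona first takes $250,000, leaving a balance of $3,120,000. Winona then takes three-eighths of the balance ($1,170,000), for a total of $1,420,000. The remaining $1,950,000 passes to the descendants.
The descendants' portion ($1,950,000) is divided into 4 shares of $487,500: Yara, Aditi, and Declan each take $487,500; Kenji's $487,500 share passes to Kenji's issue.
Kenji's share ($487,500) is divided into 3 shares of $162,500: Efua, Odalys, and Marit each take $162,500.

Winona: $1,420,000; Yara: $487,500; Aditi: $487,500; Efua: $162,500; Odalys: $162,500; Marit: $162,500; Declan: $487,500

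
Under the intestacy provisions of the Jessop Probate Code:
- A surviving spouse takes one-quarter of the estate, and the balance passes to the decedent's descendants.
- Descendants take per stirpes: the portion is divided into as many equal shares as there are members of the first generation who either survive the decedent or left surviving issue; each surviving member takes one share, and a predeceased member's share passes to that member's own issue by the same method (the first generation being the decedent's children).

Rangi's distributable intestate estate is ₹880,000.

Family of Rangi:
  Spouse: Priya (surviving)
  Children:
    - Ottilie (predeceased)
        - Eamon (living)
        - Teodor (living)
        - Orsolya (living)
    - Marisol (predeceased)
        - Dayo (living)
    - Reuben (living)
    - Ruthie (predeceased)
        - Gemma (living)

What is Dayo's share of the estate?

Priya takes one-quarter of ₹880,000 = ₹220,000. The remaining ₹660,000 passes to the descendants.
The descendants' portion (₹660,000) is divided into 4 shares of ₹165,000: Reuben takes ₹165,000; Ottilie's ₹165,000 share passes to Ottilie's issue; Marisol's ₹165,000 share passes to Marisol's issue; Ruthie's ₹165,000 share passes to Ruthie's issue.
Ottilie's share (₹165,000) is divided into 3 shares of ₹55,000: Eamon, Teodor, and Orsolya each take ₹55,000.
Marisol's share (₹165,000) passes entirely to Dayo.
Ruthie's share (₹165,000) passes entirely to Gemma.

Dayo receives ₹165,000.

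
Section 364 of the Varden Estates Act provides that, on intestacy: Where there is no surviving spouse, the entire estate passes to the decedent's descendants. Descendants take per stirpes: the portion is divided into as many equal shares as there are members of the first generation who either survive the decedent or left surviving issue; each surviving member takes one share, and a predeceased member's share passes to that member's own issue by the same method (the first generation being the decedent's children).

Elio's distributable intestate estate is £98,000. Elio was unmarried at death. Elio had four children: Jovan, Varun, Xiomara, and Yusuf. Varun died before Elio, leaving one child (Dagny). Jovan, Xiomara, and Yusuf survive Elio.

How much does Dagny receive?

The entire £98,000 passes to the descendants.
That amount (£98,000) is divided into 4 shares of £24,500: Jovan, Xiomara, and Yusuf each take £24,500; Varun's £24,500 share passes to Varun's issue.
Varun's share (£24,500) passes entirely to Dagny.

Dagny receives £24,500.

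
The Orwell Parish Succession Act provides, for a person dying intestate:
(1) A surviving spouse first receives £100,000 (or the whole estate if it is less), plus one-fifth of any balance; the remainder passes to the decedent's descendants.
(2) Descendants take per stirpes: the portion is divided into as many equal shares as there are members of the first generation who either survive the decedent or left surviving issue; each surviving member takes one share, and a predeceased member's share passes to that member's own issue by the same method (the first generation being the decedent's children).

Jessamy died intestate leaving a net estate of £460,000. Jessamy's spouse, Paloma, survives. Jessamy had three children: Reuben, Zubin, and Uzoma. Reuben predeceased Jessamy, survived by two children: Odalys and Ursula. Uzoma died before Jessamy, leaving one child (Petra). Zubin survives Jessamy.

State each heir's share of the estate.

Paloma: £172,000; Odalys: £48,000; Ursula: £48,000; Zubin: £96,000; Petra: £96,000

Paloma first takes £100,000, leaving a balance of £360,000. Paloma then takes one-fifth of the balance (£72,000), for a total of £172,000. The remaining £288,000 passes to the descendants.
The descendants' portion (£288,000) is divided into 3 shares of £96,000: Zubin takes £96,000; Reuben's £96,000 share passes to Reuben's issue; Uzoma's £96,000 share passes to Uzoma's issue.
Reuben's share (£96,000) is divided into 2 shares of £48,000: Odalys and Ursula each take £48,000.
Uzoma's share (£96,000) passes entirely to Petra.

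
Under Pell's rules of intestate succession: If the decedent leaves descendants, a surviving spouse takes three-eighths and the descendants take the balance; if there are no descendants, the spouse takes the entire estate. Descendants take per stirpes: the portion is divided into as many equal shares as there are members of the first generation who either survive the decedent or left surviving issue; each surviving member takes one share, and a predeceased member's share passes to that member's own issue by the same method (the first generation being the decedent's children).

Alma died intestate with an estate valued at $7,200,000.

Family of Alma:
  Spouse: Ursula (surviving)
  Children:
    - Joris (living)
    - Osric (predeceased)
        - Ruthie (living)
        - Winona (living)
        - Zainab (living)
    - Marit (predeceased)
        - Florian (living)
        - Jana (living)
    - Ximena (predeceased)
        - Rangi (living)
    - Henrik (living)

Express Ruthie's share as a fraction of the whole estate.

Ursula takes three-eighths of $7,200,000 = $2,700,000. The remaining $4,500,000 passes to the descendants.
The descendants' portion ($4,500,000) is divided into 5 shares of $900,000: Joris and Henrik each take $900,000; Osric's $900,000 share passes to Osric's issue; Marit's $900,000 share passes to Marit's issue; Ximena's $900,000 share passes to Ximena's issue.
Osric's share ($900,000) is divided into 3 shares of $300,000: Ruthie, Winona, and Zainab each take $300,000.
Marit's share ($900,000) is divided into 2 shares of $450,000: Florian and Jana each take $450,000.
Ximena's share ($900,000) passes entirely to Rangi.

Ruthie receives 1/24 of the estate.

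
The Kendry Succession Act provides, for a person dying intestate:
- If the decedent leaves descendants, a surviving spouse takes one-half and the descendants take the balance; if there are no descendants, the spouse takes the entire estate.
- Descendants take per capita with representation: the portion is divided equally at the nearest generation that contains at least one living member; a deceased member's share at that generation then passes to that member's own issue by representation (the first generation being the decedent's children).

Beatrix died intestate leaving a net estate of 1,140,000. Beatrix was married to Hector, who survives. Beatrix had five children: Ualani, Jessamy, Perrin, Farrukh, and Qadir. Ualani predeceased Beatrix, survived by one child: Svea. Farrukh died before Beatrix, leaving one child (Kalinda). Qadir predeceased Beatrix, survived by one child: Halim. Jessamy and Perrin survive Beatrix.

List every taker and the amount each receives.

Hector takes one-half of 1,140,000 = 570,000. The remaining 570,000 passes to the descendants.
The descendants' portion (570,000) is divided into 5 shares of 114,000: Jessamy and Perrin each take 114,000; Ualani's 114,000 share passes to Ualani's issue; Farrukh's 114,000 share passes to Farrukh's issue; Qadir's 114,000 share passes to Qadir's issue.
Ualani's share (114,000) passes entirely to Svea.
Farrukh's share (114,000) passes entirely to Kalinda.
Qadir's share (114,000) passes entirely to Halim.

Hector: 570,000; Svea: 114,000; Jessamy: 114,000; Perrin: 114,000; Kalinda: 114,000; Halim: 114,000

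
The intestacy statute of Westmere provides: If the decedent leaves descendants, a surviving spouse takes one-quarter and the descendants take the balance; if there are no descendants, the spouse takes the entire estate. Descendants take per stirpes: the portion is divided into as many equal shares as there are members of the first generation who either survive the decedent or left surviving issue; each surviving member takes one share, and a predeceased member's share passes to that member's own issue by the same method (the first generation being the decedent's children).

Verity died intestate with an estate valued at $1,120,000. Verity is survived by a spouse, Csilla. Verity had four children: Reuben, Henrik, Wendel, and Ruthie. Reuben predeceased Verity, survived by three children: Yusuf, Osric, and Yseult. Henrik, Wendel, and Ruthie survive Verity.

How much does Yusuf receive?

Csilla takes one-quarter of $1,120,000 = $280,000. The remaining $840,000 passes to the descendants.
The descendants' portion ($840,000) is divided into 4 shares of $210,000: Henrik, Wendel, and Ruthie each take $210,000; Reuben's $210,000 share passes to Reuben's issue.
Reuben's share ($210,000) is divided into 3 shares of $70,000: Yusuf, Osric, and Yseult each take $70,000.

Yusuf receives $70,000.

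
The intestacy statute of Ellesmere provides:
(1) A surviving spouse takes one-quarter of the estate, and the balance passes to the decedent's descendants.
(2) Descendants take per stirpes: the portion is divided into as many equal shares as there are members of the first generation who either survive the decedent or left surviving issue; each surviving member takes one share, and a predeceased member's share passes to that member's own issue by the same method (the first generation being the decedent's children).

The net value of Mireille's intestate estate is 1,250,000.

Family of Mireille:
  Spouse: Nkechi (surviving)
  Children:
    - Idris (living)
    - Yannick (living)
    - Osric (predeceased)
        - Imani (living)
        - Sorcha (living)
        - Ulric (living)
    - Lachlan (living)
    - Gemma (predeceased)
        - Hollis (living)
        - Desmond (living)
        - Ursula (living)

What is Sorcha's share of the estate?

Sorcha receives 62,500.

Nkechi takes one-quarter of 1,250,000 = 312,500. The remaining 937,500 passes to the descendants.
The descendants' portion (937,500) is divided into 5 shares of 187,500: Idris, Yannick, and Lachlan each take 187,500; Osric's 187,500 share passes to Osric's issue; Gemma's 187,500 share passes to Gemma's issue.
Osric's share (187,500) is divided into 3 shares of 62,500: Imani, Sorcha, and Ulric each take 62,500.
Gemma's share (187,500) is divided into 3 shares of 62,500: Hollis, Desmond, and Ursula each take 62,500.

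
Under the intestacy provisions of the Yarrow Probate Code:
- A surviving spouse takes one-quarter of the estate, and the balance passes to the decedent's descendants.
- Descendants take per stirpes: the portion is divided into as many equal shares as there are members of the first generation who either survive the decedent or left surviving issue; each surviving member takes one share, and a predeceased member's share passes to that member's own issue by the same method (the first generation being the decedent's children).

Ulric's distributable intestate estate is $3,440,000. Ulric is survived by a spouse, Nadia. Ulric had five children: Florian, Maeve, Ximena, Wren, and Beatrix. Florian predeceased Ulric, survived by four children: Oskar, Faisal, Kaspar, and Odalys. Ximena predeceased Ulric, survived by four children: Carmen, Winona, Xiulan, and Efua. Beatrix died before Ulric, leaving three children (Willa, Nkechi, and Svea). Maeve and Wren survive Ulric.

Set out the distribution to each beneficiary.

Nadia takes one-quarter of $3,440,000 = $860,000. The remaining $2,580,000 passes to the descendants.
The descendants' portion ($2,580,000) is divided into 5 shares of $516,000: Maeve and Wren each take $516,000; Florian's $516,000 share passes to Florian's issue; Ximena's $516,000 share passes to Ximena's issue; Beatrix's $516,000 share passes to Beatrix's issue.
Florian's share ($516,000) is divided into 4 shares of $129,000: Oskar, Faisal, Kaspar, and Odalys each take $129,000.
Ximena's share ($516,000) is divided into 4 shares of $129,000: Carmen, Winona, Xiulan, and Efua each take $129,000.
Beatrix's share ($516,000) is divided into 3 shares of $172,000: Willa, Nkechi, and Svea each take $172,000.

Nadia: $860,000; Oskar: $129,000; Faisal: $129,000; Kaspar: $129,000; Odalys: $129,000; Maeve: $516,000; Carmen: $129,000; Winona: $129,000; Xiulan: $129,000; Efua: $129,000; Wren: $516,000; Willa: $172,000; Nkechi: $172,000; Svea: $172,000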